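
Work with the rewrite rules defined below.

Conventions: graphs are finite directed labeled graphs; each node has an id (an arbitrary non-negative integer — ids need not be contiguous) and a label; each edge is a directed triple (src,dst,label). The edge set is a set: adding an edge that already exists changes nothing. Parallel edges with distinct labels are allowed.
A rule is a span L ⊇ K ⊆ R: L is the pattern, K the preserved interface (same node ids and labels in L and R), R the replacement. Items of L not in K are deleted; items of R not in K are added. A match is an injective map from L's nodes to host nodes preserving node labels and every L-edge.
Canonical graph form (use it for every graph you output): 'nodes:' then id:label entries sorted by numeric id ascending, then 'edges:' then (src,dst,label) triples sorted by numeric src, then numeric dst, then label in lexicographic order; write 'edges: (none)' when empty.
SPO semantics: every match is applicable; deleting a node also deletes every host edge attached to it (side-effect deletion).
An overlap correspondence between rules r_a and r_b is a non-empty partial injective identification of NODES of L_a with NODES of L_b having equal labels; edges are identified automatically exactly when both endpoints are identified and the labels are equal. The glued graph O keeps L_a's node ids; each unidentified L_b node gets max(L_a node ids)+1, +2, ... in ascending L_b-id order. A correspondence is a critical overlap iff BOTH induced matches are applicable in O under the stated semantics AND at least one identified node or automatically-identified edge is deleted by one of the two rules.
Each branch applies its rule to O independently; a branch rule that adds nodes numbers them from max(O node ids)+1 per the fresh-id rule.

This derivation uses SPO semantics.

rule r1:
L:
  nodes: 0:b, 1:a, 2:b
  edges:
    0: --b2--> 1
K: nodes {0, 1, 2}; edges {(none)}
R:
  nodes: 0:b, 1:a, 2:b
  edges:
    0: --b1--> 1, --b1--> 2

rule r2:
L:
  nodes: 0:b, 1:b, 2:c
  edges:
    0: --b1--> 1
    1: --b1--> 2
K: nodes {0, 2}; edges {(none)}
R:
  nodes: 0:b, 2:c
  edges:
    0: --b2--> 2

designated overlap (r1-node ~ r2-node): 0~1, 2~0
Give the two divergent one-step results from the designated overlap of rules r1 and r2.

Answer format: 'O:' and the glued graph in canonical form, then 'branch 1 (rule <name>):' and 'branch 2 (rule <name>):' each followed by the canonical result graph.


O:
nodes: 0:b, 1:a, 2:b, 3:c
edges: (0,1,b2); (0,3,b1); (2,0,b1)
branch 1 (rule r1):
nodes: 0:b, 1:a, 2:b, 3:c
edges: (0,1,b1); (0,2,b1); (0,3,b1); (2,0,b1)
branch 2 (rule r2):
nodes: 1:a, 2:b, 3:c
edges: (2,3,b2)


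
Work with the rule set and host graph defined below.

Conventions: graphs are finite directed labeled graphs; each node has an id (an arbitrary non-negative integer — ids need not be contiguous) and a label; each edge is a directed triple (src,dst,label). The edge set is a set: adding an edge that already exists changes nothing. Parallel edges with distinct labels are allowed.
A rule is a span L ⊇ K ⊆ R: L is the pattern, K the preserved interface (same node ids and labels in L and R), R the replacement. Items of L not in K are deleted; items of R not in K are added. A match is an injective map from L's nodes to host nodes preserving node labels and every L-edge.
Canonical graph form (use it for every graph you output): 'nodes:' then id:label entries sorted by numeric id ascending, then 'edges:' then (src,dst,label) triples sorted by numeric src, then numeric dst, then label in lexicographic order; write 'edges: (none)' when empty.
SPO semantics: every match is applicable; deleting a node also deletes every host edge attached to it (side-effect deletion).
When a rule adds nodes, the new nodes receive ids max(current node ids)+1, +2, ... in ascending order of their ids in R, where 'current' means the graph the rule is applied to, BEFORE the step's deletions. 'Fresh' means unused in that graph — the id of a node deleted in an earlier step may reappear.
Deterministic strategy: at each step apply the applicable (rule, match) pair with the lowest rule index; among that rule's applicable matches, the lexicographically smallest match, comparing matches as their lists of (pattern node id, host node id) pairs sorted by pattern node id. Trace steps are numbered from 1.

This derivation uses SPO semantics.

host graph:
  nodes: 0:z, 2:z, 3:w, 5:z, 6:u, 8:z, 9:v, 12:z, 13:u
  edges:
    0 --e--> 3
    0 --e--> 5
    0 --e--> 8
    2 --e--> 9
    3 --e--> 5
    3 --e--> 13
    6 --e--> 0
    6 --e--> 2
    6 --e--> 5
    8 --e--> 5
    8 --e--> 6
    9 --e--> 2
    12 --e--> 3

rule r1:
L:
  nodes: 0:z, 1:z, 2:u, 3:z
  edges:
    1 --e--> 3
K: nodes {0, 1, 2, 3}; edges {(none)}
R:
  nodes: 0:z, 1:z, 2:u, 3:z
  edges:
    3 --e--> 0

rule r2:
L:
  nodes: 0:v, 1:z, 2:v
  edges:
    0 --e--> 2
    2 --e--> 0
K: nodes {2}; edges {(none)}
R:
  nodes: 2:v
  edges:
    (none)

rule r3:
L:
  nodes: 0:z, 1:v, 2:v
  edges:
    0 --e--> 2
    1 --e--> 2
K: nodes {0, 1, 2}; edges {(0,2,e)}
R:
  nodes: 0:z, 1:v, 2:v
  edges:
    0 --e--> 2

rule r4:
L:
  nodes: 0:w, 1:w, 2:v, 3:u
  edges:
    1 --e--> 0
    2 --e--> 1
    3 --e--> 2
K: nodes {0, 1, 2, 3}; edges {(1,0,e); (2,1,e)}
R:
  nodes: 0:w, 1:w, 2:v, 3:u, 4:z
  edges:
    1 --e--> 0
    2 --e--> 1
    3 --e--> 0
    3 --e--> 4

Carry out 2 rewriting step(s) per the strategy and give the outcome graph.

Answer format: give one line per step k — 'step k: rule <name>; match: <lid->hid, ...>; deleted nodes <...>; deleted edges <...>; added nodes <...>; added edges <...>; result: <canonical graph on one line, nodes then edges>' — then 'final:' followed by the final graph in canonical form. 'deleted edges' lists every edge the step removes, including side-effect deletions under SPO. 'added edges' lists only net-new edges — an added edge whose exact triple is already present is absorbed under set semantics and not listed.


step 1: rule r1; match: 0->0, 1->8, 2->6, 3->5; deleted nodes (none); deleted edges (8,5,e); added nodes (none); added edges (5,0,e); result: nodes: 0:z, 2:z, 3:w, 5:z, 6:u, 8:z, 9:v, 12:z, 13:u edges: (0,3,e); (0,5,e); (0,8,e); (2,9,e); (3,5,e); (3,13,e); (5,0,e); (6,0,e); (6,2,e); (6,5,e); (8,6,e); (9,2,e); (12,3,e)
step 2: rule r1; match: 0->2, 1->0, 2->6, 3->5; deleted nodes (none); deleted edges (0,5,e); added nodes (none); added edges (5,2,e); result: nodes: 0:z, 2:z, 3:w, 5:z, 6:u, 8:z, 9:v, 12:z, 13:u edges: (0,3,e); (0,8,e); (2,9,e); (3,5,e); (3,13,e); (5,0,e); (5,2,e); (6,0,e); (6,2,e); (6,5,e); (8,6,e); (9,2,e); (12,3,e)
final:
nodes: 0:z, 2:z, 3:w, 5:z, 6:u, 8:z, 9:v, 12:z, 13:u
edges: (0,3,e); (0,8,e); (2,9,e); (3,5,e); (3,13,e); (5,0,e); (5,2,e); (6,0,e); (6,2,e); (6,5,e); (8,6,e); (9,2,e); (12,3,e)


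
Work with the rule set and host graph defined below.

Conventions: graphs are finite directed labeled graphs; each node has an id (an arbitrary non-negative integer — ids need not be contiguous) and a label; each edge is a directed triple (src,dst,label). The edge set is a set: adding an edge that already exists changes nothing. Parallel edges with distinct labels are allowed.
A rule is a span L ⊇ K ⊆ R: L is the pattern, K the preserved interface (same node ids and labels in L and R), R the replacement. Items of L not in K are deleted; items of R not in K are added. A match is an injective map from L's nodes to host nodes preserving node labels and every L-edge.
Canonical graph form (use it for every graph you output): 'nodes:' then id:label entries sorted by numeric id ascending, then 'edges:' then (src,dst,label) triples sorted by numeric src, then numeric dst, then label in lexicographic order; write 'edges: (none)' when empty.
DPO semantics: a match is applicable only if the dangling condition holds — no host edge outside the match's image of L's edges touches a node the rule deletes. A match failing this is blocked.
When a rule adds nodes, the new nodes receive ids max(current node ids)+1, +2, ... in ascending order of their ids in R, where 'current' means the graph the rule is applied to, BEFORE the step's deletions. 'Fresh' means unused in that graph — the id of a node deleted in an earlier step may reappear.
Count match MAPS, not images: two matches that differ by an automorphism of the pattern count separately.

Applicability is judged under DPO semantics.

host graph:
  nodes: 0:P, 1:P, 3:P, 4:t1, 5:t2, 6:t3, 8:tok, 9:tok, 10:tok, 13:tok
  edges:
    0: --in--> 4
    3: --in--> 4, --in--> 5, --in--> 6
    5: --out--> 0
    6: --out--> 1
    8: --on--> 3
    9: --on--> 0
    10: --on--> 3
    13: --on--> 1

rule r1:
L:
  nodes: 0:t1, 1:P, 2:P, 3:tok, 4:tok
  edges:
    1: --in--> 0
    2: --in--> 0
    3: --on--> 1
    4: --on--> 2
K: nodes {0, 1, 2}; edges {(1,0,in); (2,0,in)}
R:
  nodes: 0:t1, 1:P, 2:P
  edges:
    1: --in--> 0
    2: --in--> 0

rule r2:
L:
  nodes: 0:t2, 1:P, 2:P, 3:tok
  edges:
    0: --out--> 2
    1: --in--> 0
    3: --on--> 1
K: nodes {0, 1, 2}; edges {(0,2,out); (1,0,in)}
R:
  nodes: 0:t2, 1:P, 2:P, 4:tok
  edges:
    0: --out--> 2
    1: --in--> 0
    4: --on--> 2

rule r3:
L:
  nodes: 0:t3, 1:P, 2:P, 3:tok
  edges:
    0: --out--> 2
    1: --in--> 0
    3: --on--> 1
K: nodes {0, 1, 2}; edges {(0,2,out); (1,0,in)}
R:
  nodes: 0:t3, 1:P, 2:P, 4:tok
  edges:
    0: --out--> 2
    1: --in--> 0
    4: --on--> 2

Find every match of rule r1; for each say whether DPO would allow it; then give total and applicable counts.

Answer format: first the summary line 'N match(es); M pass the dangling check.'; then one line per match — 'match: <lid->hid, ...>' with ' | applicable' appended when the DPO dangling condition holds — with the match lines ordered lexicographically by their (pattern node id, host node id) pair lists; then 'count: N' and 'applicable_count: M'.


4 match(es); 4 pass the dangling check.
match: 0->4, 1->0, 2->3, 3->9, 4->8 | applicable
match: 0->4, 1->0, 2->3, 3->9, 4->10 | applicable
match: 0->4, 1->3, 2->0, 3->8, 4->9 | applicable
match: 0->4, 1->3, 2->0, 3->10, 4->9 | applicable
count: 4
applicable_count: 4


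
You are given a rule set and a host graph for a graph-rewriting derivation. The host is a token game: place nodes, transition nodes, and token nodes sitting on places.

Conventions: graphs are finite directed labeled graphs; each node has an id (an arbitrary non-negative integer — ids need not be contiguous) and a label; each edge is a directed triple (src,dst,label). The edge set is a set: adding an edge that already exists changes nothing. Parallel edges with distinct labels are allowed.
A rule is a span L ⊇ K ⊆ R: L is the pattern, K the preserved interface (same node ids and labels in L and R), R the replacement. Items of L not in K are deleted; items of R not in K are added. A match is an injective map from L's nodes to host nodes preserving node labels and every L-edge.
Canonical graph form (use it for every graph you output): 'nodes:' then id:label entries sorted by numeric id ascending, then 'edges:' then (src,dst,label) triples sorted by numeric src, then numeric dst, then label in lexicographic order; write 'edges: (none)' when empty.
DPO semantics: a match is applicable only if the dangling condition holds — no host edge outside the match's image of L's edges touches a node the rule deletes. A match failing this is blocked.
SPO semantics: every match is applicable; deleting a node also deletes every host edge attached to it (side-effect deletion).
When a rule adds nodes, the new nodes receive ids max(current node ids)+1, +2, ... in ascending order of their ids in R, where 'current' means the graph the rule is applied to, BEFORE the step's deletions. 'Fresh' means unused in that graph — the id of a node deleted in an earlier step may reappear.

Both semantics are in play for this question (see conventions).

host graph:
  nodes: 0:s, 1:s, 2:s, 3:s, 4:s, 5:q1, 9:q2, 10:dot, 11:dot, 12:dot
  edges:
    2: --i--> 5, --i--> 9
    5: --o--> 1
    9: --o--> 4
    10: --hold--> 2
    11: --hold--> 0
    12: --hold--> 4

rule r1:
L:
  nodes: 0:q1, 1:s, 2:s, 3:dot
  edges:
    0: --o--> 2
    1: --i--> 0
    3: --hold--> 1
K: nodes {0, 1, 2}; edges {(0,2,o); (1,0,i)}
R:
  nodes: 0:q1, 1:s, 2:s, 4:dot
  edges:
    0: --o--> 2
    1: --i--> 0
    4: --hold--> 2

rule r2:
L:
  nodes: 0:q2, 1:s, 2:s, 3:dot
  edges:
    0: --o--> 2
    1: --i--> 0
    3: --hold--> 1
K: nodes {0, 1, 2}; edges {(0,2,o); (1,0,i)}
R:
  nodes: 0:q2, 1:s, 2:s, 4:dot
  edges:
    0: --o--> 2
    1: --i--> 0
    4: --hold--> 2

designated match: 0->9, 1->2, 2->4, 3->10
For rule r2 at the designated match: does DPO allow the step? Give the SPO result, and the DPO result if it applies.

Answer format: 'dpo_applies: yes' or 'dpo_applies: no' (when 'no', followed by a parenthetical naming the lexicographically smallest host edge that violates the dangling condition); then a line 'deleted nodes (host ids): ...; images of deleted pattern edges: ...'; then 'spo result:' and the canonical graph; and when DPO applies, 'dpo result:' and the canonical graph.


dpo_applies: yes
deleted nodes (host ids): 10; images of deleted pattern edges: (10,2,hold)
spo result:
nodes: 0:s, 1:s, 2:s, 3:s, 4:s, 5:q1, 9:q2, 11:dot, 12:dot, 13:dot
edges: (2,5,i); (2,9,i); (5,1,o); (9,4,o); (11,0,hold); (12,4,hold); (13,4,hold)
dpo result:
nodes: 0:s, 1:s, 2:s, 3:s, 4:s, 5:q1, 9:q2, 11:dot, 12:dot, 13:dot
edges: (2,5,i); (2,9,i); (5,1,o); (9,4,o); (11,0,hold); (12,4,hold); (13,4,hold)


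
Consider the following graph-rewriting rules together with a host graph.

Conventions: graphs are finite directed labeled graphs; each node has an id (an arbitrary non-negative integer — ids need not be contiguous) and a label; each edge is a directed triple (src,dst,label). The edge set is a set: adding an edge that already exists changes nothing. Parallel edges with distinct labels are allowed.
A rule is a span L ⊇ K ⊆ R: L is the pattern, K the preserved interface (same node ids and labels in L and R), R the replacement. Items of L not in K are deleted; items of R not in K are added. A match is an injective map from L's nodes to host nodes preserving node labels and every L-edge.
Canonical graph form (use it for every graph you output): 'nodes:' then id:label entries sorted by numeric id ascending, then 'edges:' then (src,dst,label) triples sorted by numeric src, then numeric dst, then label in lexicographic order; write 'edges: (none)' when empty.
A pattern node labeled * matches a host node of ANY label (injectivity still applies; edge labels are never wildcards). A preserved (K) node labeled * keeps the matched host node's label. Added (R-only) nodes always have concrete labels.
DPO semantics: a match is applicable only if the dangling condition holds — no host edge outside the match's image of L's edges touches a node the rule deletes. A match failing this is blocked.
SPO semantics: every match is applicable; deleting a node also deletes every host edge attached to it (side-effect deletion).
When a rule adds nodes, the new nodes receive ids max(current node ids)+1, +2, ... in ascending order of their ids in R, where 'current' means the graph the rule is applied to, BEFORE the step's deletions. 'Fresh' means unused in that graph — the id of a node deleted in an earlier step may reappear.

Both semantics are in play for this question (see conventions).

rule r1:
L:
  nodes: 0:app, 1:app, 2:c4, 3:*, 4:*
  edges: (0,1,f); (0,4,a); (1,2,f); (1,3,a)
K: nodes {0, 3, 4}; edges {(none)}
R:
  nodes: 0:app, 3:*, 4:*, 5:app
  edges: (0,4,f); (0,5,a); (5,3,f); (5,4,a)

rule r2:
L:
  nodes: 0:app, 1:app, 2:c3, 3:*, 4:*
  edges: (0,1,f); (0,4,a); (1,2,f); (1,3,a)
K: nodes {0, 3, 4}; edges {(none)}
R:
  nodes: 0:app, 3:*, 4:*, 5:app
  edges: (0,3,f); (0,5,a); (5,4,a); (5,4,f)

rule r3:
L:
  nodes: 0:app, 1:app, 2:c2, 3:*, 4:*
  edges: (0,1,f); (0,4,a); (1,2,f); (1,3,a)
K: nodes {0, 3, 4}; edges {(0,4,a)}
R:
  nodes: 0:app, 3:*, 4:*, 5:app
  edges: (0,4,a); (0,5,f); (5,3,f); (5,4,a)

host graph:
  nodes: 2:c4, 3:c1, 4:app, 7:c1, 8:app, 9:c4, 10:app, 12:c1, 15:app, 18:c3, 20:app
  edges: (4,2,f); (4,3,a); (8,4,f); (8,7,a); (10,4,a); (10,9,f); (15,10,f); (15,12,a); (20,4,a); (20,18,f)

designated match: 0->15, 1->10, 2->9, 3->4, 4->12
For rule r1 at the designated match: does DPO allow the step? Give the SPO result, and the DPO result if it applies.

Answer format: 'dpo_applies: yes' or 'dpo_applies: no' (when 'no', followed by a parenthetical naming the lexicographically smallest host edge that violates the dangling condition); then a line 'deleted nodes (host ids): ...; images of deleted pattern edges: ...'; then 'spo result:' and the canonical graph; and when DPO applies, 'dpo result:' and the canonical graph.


dpo_applies: yes
deleted nodes (host ids): 9, 10; images of deleted pattern edges: (10,4,a); (10,9,f); (15,10,f); (15,12,a)
spo result:
nodes: 2:c4, 3:c1, 4:app, 7:c1, 8:app, 12:c1, 15:app, 18:c3, 20:app, 21:app
edges: (4,2,f); (4,3,a); (8,4,f); (8,7,a); (15,12,f); (15,21,a); (20,4,a); (20,18,f); (21,4,f); (21,12,a)
dpo result:
nodes: 2:c4, 3:c1, 4:app, 7:c1, 8:app, 12:c1, 15:app, 18:c3, 20:app, 21:app
edges: (4,2,f); (4,3,a); (8,4,f); (8,7,a); (15,12,f); (15,21,a); (20,4,a); (20,18,f); (21,4,f); (21,12,a)


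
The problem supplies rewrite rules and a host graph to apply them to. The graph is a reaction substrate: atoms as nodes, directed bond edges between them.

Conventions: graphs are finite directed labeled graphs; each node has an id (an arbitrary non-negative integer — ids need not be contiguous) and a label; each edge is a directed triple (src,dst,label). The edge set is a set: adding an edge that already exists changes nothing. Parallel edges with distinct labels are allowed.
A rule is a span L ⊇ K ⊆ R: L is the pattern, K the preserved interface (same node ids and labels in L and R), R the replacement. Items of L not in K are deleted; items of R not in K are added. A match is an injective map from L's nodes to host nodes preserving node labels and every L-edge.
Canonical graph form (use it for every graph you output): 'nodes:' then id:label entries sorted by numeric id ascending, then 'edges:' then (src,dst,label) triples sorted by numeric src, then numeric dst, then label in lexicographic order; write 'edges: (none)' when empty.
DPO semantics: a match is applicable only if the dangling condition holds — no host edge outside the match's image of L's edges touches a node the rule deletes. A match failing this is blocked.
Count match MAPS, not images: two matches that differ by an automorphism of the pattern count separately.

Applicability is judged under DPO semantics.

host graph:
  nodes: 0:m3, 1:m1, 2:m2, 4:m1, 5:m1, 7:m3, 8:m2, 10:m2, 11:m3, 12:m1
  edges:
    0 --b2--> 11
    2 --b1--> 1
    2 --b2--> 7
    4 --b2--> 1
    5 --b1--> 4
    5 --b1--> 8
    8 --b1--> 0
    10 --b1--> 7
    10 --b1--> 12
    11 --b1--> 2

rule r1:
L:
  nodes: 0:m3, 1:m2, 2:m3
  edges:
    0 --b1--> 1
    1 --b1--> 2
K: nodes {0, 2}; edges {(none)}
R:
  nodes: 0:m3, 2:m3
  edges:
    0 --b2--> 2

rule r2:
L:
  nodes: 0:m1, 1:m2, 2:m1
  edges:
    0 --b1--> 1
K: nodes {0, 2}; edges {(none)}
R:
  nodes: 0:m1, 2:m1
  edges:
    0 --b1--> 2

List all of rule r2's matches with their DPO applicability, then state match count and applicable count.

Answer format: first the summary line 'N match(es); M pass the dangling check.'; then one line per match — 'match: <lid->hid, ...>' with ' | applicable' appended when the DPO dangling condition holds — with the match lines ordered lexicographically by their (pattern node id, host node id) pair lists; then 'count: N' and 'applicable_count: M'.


3 match(es); 0 pass the dangling check.
match: 0->5, 1->8, 2->1
match: 0->5, 1->8, 2->4
match: 0->5, 1->8, 2->12
count: 3
applicable_count: 0


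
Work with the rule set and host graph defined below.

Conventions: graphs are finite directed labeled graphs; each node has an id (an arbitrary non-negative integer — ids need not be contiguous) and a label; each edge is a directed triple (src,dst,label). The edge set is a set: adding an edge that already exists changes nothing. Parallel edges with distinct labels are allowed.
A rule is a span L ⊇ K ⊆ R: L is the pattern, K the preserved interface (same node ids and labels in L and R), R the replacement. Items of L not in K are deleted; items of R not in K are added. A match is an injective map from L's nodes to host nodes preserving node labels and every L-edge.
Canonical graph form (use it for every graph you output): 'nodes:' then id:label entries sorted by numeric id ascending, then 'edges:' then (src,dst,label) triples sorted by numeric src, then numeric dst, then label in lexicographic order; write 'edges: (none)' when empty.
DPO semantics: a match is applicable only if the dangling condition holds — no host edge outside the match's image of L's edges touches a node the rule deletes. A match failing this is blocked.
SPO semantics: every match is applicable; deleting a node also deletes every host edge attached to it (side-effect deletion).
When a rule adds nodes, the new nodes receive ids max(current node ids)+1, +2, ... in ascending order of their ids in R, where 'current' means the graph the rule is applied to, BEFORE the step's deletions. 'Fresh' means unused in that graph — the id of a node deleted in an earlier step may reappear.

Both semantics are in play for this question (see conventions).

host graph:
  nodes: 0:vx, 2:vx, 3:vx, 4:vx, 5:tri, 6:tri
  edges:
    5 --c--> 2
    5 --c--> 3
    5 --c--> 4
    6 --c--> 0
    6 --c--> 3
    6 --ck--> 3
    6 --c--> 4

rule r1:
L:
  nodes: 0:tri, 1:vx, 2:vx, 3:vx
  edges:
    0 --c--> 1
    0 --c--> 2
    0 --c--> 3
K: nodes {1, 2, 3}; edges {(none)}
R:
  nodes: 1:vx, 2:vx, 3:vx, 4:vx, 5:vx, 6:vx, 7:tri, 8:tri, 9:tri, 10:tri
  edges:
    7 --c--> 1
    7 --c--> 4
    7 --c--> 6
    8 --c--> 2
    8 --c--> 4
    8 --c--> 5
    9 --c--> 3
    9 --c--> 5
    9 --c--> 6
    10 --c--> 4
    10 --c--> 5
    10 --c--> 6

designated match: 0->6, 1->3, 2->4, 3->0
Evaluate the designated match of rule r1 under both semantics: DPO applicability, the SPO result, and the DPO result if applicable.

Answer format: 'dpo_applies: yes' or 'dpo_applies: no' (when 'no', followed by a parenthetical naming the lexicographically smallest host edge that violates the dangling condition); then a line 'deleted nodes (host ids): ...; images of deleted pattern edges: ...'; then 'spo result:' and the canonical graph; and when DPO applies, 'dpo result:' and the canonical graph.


dpo_applies: no
(the rule deletes node 6, which keeps host edge (6,3,ck) outside the match image — the dangling condition fails, DPO blocks; SPO proceeds and side-deletes such edges)
deleted nodes (host ids): 6; images of deleted pattern edges: (6,0,c); (6,3,c); (6,4,c)
spo result:
nodes: 0:vx, 2:vx, 3:vx, 4:vx, 5:tri, 7:vx, 8:vx, 9:vx, 10:tri, 11:tri, 12:tri, 13:tri
edges: (5,2,c); (5,3,c); (5,4,c); (10,3,c); (10,7,c); (10,9,c); (11,4,c); (11,7,c); (11,8,c); (12,0,c); (12,8,c); (12,9,c); (13,7,c); (13,8,c); (13,9,c)


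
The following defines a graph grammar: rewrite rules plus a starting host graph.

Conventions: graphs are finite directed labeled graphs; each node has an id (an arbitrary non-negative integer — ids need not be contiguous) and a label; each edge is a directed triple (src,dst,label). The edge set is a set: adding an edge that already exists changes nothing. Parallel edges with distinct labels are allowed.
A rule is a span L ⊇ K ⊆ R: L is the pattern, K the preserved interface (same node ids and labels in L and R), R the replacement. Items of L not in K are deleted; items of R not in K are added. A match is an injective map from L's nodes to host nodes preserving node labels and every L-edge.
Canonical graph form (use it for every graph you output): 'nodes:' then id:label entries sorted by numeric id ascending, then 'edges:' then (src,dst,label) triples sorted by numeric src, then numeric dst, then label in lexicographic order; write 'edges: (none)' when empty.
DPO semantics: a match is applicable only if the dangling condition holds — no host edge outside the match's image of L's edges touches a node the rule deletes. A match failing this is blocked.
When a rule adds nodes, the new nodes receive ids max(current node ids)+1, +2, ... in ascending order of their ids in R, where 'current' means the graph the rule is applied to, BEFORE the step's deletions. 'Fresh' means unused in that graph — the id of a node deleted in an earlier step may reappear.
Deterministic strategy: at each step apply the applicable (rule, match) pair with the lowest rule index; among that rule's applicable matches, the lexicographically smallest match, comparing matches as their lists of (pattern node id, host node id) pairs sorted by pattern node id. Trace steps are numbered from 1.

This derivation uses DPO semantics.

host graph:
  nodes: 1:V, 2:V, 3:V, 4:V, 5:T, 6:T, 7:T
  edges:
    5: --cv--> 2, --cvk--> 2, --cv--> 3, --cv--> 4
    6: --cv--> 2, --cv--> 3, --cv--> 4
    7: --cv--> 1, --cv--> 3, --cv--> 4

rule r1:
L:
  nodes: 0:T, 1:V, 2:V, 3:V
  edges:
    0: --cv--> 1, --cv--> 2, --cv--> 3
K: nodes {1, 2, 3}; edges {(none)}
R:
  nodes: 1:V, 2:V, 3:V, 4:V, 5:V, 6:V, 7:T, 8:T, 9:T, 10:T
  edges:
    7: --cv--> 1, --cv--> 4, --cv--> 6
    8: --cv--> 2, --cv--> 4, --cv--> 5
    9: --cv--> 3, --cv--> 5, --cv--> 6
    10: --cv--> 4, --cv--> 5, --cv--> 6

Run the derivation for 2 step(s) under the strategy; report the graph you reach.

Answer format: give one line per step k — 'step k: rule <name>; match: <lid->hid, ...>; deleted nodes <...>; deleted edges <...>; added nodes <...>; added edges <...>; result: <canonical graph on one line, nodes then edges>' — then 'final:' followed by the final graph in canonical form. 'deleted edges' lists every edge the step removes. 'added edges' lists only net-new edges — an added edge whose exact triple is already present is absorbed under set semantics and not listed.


step 1: rule r1; match: 0->6, 1->2, 2->3, 3->4; deleted nodes 6; deleted edges (6,2,cv); (6,3,cv); (6,4,cv); added nodes 8, 9, 10, 11, 12, 13, 14; added edges (11,2,cv); (11,8,cv); (11,10,cv); (12,3,cv); (12,8,cv); (12,9,cv); (13,4,cv); (13,9,cv); (13,10,cv); (14,8,cv); (14,9,cv); (14,10,cv); result: nodes: 1:V, 2:V, 3:V, 4:V, 5:T, 7:T, 8:V, 9:V, 10:V, 11:T, 12:T, 13:T, 14:T edges: (5,2,cv); (5,2,cvk); (5,3,cv); (5,4,cv); (7,1,cv); (7,3,cv); (7,4,cv); (11,2,cv); (11,8,cv); (11,10,cv); (12,3,cv); (12,8,cv); (12,9,cv); (13,4,cv); (13,9,cv); (13,10,cv); (14,8,cv); (14,9,cv); (14,10,cv)
step 2: rule r1; match: 0->7, 1->1, 2->3, 3->4; deleted nodes 7; deleted edges (7,1,cv); (7,3,cv); (7,4,cv); added nodes 15, 16, 17, 18, 19, 20, 21; added edges (18,1,cv); (18,15,cv); (18,17,cv); (19,3,cv); (19,15,cv); (19,16,cv); (20,4,cv); (20,16,cv); (20,17,cv); (21,15,cv); (21,16,cv); (21,17,cv); result: nodes: 1:V, 2:V, 3:V, 4:V, 5:T, 8:V, 9:V, 10:V, 11:T, 12:T, 13:T, 14:T, 15:V, 16:V, 17:V, 18:T, 19:T, 20:T, 21:T edges: (5,2,cv); (5,2,cvk); (5,3,cv); (5,4,cv); (11,2,cv); (11,8,cv); (11,10,cv); (12,3,cv); (12,8,cv); (12,9,cv); (13,4,cv); (13,9,cv); (13,10,cv); (14,8,cv); (14,9,cv); (14,10,cv); (18,1,cv); (18,15,cv); (18,17,cv); (19,3,cv); (19,15,cv); (19,16,cv); (20,4,cv); (20,16,cv); (20,17,cv); (21,15,cv); (21,16,cv); (21,17,cv)
final:
nodes: 1:V, 2:V, 3:V, 4:V, 5:T, 8:V, 9:V, 10:V, 11:T, 12:T, 13:T, 14:T, 15:V, 16:V, 17:V, 18:T, 19:T, 20:T, 21:T
edges: (5,2,cv); (5,2,cvk); (5,3,cv); (5,4,cv); (11,2,cv); (11,8,cv); (11,10,cv); (12,3,cv); (12,8,cv); (12,9,cv); (13,4,cv); (13,9,cv); (13,10,cv); (14,8,cv); (14,9,cv); (14,10,cv); (18,1,cv); (18,15,cv); (18,17,cv); (19,3,cv); (19,15,cv); (19,16,cv); (20,4,cv); (20,16,cv); (20,17,cv); (21,15,cv); (21,16,cv); (21,17,cv)


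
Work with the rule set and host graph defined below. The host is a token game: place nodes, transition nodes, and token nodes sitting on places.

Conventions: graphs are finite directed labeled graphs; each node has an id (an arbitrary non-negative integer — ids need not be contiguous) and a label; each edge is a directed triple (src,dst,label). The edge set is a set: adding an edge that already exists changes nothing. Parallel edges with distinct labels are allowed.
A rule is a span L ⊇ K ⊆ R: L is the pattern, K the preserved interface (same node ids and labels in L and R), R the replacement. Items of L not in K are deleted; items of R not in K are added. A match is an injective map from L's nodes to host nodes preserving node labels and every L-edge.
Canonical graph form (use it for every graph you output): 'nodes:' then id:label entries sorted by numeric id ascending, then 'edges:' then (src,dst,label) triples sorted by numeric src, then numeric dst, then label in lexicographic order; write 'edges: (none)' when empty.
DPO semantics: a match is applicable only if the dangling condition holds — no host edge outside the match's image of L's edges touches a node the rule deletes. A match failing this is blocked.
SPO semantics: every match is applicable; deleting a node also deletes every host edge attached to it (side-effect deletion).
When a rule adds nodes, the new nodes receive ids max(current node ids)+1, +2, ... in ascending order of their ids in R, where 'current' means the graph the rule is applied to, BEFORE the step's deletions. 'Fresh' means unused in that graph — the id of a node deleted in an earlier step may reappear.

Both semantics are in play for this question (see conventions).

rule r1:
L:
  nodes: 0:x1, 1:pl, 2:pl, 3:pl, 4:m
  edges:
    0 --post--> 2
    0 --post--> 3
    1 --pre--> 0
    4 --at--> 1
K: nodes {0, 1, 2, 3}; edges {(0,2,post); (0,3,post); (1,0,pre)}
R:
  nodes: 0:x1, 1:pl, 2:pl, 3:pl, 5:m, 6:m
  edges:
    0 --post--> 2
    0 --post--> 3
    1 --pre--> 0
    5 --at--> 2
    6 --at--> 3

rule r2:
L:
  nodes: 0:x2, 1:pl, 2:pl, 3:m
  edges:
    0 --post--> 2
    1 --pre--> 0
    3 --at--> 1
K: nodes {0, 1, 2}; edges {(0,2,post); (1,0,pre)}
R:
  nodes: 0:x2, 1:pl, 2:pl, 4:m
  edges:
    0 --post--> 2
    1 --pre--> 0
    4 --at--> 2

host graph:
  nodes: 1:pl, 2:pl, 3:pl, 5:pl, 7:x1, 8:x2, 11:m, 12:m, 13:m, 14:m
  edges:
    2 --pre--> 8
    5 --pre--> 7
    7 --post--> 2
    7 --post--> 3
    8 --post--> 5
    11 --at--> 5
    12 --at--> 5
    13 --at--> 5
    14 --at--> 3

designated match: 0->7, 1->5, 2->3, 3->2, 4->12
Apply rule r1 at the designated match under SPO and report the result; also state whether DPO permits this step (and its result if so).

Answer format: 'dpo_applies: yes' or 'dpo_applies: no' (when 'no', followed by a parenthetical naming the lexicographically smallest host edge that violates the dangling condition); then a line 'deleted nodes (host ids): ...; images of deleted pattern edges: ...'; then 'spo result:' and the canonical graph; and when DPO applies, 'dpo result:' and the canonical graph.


dpo_applies: yes
deleted nodes (host ids): 12; images of deleted pattern edges: (12,5,at)
spo result:
nodes: 1:pl, 2:pl, 3:pl, 5:pl, 7:x1, 8:x2, 11:m, 13:m, 14:m, 15:m, 16:m
edges: (2,8,pre); (5,7,pre); (7,2,post); (7,3,post); (8,5,post); (11,5,at); (13,5,at); (14,3,at); (15,3,at); (16,2,at)
dpo result:
nodes: 1:pl, 2:pl, 3:pl, 5:pl, 7:x1, 8:x2, 11:m, 13:m, 14:m, 15:m, 16:m
edges: (2,8,pre); (5,7,pre); (7,2,post); (7,3,post); (8,5,post); (11,5,at); (13,5,at); (14,3,at); (15,3,at); (16,2,at)


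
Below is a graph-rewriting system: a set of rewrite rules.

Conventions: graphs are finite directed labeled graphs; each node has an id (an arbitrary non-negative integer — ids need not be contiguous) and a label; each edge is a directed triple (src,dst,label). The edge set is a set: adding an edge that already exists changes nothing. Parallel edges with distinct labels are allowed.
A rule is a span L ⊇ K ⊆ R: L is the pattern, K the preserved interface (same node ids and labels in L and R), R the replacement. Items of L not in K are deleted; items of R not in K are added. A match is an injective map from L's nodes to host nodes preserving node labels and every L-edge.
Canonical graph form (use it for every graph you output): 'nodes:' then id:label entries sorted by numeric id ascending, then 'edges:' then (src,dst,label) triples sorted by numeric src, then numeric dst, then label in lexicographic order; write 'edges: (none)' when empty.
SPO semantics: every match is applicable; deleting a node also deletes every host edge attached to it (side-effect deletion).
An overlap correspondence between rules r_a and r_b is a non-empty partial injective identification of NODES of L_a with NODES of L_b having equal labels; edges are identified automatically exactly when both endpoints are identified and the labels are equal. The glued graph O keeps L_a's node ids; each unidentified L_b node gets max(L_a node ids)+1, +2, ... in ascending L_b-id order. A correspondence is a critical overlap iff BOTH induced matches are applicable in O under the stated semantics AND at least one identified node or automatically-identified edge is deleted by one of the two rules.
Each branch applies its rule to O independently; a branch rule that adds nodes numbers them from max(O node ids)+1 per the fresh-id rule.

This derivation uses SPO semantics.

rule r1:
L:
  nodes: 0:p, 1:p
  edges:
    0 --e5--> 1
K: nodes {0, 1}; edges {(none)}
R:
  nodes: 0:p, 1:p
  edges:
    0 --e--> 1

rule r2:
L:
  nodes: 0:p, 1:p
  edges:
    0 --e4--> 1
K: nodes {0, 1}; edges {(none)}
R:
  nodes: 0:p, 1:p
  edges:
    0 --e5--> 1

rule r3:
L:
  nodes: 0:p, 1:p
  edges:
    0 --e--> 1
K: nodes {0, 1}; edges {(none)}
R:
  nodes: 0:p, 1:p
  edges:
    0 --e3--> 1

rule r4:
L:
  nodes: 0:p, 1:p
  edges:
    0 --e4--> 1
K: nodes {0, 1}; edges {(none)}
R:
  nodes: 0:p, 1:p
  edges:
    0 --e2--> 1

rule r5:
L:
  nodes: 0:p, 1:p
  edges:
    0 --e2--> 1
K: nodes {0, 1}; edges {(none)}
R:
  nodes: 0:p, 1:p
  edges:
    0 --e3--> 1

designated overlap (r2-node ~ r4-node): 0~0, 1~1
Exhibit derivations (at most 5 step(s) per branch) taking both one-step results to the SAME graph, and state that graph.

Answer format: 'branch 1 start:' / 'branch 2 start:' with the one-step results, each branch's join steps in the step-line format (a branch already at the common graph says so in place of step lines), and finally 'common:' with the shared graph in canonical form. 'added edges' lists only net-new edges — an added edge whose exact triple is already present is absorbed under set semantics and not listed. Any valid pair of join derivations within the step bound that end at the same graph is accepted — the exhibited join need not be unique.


branch 1 start:
nodes: 0:p, 1:p
edges: (0,1,e5)
branch 2 start:
nodes: 0:p, 1:p
edges: (0,1,e2)
branch 1 step 1: rule r1; match: 0->0, 1->1; deleted nodes (none); deleted edges (0,1,e5); added nodes (none); added edges (0,1,e); result: nodes: 0:p, 1:p edges: (0,1,e)
branch 1 step 2: rule r3; match: 0->0, 1->1; deleted nodes (none); deleted edges (0,1,e); added nodes (none); added edges (0,1,e3); result: nodes: 0:p, 1:p edges: (0,1,e3)
branch 2 step 1: rule r5; match: 0->0, 1->1; deleted nodes (none); deleted edges (0,1,e2); added nodes (none); added edges (0,1,e3); result: nodes: 0:p, 1:p edges: (0,1,e3)
common:
nodes: 0:p, 1:p
edges: (0,1,e3)


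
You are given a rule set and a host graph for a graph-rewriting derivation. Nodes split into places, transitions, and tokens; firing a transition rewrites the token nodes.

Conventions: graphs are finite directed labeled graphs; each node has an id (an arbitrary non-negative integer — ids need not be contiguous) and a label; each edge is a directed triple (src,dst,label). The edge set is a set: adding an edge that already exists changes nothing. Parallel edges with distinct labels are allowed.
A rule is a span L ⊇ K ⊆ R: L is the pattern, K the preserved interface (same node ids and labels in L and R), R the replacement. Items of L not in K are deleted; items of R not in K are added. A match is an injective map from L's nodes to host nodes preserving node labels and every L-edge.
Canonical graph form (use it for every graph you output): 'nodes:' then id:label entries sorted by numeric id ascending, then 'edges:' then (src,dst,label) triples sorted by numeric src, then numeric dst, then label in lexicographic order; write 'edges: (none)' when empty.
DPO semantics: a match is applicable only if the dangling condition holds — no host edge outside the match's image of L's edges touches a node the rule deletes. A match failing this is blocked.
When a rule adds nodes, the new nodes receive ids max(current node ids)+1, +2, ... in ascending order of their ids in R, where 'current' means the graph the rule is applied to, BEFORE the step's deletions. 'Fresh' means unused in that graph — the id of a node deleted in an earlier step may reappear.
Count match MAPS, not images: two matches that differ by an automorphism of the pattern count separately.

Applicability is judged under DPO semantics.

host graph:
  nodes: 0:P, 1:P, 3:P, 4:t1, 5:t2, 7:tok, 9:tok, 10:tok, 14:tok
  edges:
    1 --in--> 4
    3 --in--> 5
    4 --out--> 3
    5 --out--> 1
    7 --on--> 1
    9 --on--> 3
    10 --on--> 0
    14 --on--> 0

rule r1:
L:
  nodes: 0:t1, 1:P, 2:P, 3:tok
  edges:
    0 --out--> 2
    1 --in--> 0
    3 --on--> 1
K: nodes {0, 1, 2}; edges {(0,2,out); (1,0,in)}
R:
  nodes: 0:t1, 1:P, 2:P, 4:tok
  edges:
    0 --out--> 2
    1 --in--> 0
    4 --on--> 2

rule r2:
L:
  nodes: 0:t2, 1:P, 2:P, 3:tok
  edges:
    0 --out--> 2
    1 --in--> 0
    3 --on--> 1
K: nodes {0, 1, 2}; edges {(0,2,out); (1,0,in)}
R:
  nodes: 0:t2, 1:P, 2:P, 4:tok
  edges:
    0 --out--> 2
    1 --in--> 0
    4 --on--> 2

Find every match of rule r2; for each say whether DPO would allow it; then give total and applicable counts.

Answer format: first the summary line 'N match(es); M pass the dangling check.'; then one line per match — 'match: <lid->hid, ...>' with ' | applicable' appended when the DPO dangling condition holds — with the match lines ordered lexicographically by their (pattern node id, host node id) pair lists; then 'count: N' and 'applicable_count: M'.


1 match(es); 1 pass the dangling check.
match: 0->5, 1->3, 2->1, 3->9 | applicable
count: 1
applicable_count: 1


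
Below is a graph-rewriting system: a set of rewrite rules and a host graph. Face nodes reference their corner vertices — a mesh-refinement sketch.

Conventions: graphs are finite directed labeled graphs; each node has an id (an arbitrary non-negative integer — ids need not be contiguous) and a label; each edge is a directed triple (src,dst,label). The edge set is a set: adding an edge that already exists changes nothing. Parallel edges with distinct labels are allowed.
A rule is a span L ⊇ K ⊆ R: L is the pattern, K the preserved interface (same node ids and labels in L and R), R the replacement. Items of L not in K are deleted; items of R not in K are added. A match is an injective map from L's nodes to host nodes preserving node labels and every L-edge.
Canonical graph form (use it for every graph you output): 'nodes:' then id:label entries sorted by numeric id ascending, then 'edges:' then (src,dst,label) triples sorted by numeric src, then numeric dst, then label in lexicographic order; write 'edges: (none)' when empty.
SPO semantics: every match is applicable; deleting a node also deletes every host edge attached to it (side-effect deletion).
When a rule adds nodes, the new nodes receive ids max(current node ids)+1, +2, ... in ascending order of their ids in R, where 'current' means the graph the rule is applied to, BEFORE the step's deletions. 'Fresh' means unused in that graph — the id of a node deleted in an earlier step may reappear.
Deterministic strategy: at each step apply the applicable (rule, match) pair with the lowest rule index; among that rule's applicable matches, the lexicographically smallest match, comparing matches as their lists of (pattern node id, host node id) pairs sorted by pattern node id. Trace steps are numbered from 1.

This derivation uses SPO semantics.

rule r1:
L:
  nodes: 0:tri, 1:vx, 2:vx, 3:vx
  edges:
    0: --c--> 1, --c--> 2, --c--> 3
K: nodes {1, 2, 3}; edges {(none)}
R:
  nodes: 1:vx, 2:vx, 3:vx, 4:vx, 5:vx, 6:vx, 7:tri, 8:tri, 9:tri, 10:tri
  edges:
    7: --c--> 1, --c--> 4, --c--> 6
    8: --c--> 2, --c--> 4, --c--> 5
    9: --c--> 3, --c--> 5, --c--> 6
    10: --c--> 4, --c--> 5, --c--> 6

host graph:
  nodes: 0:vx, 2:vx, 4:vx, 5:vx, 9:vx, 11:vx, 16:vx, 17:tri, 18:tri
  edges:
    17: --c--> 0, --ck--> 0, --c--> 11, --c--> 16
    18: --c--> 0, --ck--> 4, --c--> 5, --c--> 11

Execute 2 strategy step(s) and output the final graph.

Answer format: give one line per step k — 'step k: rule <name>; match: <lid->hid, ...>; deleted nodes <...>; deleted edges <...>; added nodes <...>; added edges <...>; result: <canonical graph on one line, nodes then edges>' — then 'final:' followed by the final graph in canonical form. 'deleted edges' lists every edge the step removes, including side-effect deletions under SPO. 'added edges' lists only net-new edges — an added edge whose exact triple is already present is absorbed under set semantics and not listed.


step 1: rule r1; match: 0->17, 1->0, 2->11, 3->16; deleted nodes 17; deleted edges (17,0,c); (17,0,ck); (17,11,c); (17,16,c); added nodes 19, 20, 21, 22, 23, 24, 25; added edges (22,0,c); (22,19,c); (22,21,c); (23,11,c); (23,19,c); (23,20,c); (24,16,c); (24,20,c); (24,21,c); (25,19,c); (25,20,c); (25,21,c); result: nodes: 0:vx, 2:vx, 4:vx, 5:vx, 9:vx, 11:vx, 16:vx, 18:tri, 19:vx, 20:vx, 21:vx, 22:tri, 23:tri, 24:tri, 25:tri edges: (18,0,c); (18,4,ck); (18,5,c); (18,11,c); (22,0,c); (22,19,c); (22,21,c); (23,11,c); (23,19,c); (23,20,c); (24,16,c); (24,20,c); (24,21,c); (25,19,c); (25,20,c); (25,21,c)
step 2: rule r1; match: 0->18, 1->0, 2->5, 3->11; deleted nodes 18; deleted edges (18,0,c); (18,4,ck); (18,5,c); (18,11,c); added nodes 26, 27, 28, 29, 30, 31, 32; added edges (29,0,c); (29,26,c); (29,28,c); (30,5,c); (30,26,c); (30,27,c); (31,11,c); (31,27,c); (31,28,c); (32,26,c); (32,27,c); (32,28,c); result: nodes: 0:vx, 2:vx, 4:vx, 5:vx, 9:vx, 11:vx, 16:vx, 19:vx, 20:vx, 21:vx, 22:tri, 23:tri, 24:tri, 25:tri, 26:vx, 27:vx, 28:vx, 29:tri, 30:tri, 31:tri, 32:tri edges: (22,0,c); (22,19,c); (22,21,c); (23,11,c); (23,19,c); (23,20,c); (24,16,c); (24,20,c); (24,21,c); (25,19,c); (25,20,c); (25,21,c); (29,0,c); (29,26,c); (29,28,c); (30,5,c); (30,26,c); (30,27,c); (31,11,c); (31,27,c); (31,28,c); (32,26,c); (32,27,c); (32,28,c)
final:
nodes: 0:vx, 2:vx, 4:vx, 5:vx, 9:vx, 11:vx, 16:vx, 19:vx, 20:vx, 21:vx, 22:tri, 23:tri, 24:tri, 25:tri, 26:vx, 27:vx, 28:vx, 29:tri, 30:tri, 31:tri, 32:tri
edges: (22,0,c); (22,19,c); (22,21,c); (23,11,c); (23,19,c); (23,20,c); (24,16,c); (24,20,c); (24,21,c); (25,19,c); (25,20,c); (25,21,c); (29,0,c); (29,26,c); (29,28,c); (30,5,c); (30,26,c); (30,27,c); (31,11,c); (31,27,c); (31,28,c); (32,26,c); (32,27,c); (32,28,c)
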